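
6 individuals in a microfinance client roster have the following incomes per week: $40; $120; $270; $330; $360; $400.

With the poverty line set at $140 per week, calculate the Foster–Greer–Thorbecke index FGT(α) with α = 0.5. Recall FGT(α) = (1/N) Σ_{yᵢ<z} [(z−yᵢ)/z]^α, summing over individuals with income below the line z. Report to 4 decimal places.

0.2039

Below z: $40, $120 (q = 2 of N = 6).
Normalized shortfalls: (140−40)/140 = 0.7143; (140−120)/140 = 0.1429.
Raised to α = 0.5: 0.84515; 0.37796.
Sum = 1.223119; FGT(0.5) = 1.223119 / 6 = 0.2039.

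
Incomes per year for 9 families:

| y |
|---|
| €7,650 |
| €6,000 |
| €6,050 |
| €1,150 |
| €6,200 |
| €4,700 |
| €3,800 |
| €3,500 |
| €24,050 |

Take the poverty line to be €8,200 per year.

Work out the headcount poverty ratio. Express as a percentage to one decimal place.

88.9%

8 of the 9 families have income below €8,200.
H = 8/9 = 88.9%.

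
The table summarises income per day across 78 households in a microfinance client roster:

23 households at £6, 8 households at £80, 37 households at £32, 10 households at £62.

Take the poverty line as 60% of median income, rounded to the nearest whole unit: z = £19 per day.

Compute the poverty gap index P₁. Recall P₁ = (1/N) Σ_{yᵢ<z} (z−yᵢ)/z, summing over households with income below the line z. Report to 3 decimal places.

Incomes under z: 23×£6 (q = 23 of N = 78).
Shortfall ratios: (19−6)/19 = 0.6842 (×23).
Sum of shortfalls = 15.736842; P₁ averages over all N: 15.736842 / 78 = 0.202.

0.202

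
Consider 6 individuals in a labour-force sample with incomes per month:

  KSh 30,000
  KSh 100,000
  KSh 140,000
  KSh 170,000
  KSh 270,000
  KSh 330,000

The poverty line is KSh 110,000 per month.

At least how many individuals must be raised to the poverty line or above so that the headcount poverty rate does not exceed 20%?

1

Currently q = 2 of N = 6 are below the line (H = 0.333).
A headcount ratio of at most 20% allows at most ⌊0.20 × 6⌋ = 1 poor individuals.
So at least 2 − 1 = 1 must be lifted.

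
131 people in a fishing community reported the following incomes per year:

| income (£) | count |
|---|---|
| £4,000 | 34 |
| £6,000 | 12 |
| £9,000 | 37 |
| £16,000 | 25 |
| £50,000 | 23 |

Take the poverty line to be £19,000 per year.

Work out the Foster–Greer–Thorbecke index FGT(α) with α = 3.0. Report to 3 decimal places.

0.199

Below z: 34×£4,000, 12×£6,000, 37×£9,000, 25×£16,000 (q = 108 of N = 131).
Normalized shortfalls: (19000−4000)/19000 = 0.7895 (×34); (19000−6000)/19000 = 0.6842 (×12); (19000−9000)/19000 = 0.5263 (×37); (19000−16000)/19000 = 0.1579 (×25).
Raised to α = 3.0: 0.49205 (×34); 0.32031 (×12); 0.14579 (×37); 0.00394 (×25).
Sum = 26.066336; FGT(3.0) = 26.066336 / 131 = 0.199.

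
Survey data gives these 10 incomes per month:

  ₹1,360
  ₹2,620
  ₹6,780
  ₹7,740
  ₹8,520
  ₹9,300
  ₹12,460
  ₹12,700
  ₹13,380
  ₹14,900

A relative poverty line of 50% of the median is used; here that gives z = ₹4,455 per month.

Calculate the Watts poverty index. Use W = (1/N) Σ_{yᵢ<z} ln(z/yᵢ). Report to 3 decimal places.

Below the line: ₹1,360, ₹2,620 (q = 2 of N = 10).
Log shortfalls: ln(4455/1360) = 1.1865; ln(4455/2620) = 0.5309.
W = 1.717395 / 10 = 0.172.

0.172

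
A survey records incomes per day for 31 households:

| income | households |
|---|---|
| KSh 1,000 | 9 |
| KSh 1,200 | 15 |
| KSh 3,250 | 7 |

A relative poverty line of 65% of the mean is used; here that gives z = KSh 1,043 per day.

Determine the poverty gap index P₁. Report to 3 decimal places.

0.012

Below z: 9×KSh 1,000 (q = 9 of N = 31).
Gap ratios (z−y)/z: (1043−1000)/1043 = 0.0412 (×9).
Sum of shortfalls = 0.371045; P₁ averages over all N: 0.371045 / 31 = 0.012.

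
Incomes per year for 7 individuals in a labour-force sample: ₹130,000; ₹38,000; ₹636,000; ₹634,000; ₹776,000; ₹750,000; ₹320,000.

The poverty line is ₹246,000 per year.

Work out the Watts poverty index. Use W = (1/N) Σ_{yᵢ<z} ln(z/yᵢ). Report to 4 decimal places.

Below z: ₹38,000, ₹130,000 (q = 2 of N = 7).
Log gaps: ln(246000/38000) = 1.8677; ln(246000/130000) = 0.6378.
W = 2.505542 / 7 = 0.3579.

0.3579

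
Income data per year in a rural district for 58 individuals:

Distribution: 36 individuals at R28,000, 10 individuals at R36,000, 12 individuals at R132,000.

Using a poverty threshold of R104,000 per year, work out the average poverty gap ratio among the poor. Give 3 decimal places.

0.714

Poor units: 36×R28,000, 10×R36,000 (q = 46 of N = 58).
Relative gaps: 0.7308 (×36), 0.6538 (×10); sum = 32.846154.
The income-gap ratio divides by q (the poor only): 32.846154 / 46 = 0.714.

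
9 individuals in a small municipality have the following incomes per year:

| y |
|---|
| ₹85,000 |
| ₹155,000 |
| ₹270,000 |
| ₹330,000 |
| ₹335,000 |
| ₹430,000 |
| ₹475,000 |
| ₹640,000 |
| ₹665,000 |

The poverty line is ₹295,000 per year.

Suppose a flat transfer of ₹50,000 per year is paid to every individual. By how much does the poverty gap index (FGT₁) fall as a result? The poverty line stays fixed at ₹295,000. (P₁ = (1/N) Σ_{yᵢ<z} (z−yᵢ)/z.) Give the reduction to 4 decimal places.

Before: below the line — ₹85,000, ₹155,000, ₹270,000; poverty gap index (FGT₁) = 0.141243.
After the ₹50,000 transfer: below the line — ₹135,000, ₹205,000; poverty gap index (FGT₁) = 0.094162.
Reduction = 0.141243 − 0.094162 = 0.0471.

0.0471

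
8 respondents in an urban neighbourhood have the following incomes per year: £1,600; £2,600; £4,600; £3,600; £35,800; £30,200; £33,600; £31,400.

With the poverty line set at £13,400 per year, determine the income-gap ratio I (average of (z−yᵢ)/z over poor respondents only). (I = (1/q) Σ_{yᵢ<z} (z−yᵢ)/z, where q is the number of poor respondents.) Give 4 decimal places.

0.7687

Below the line: £1,600, £2,600, £3,600, £4,600 (q = 4 of N = 8).
Shortfall ratios (z−y)/z: 0.8806, 0.8060, 0.7313, 0.6567; sum = 3.074627.
I averages over the q = 4 poor units only: 3.074627 / 4 = 0.7687.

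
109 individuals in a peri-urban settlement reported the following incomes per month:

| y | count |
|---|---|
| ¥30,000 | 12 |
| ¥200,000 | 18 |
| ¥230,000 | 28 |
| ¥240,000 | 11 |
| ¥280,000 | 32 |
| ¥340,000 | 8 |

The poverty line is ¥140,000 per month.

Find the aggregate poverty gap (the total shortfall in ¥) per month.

Below the line: 12×¥30,000 (q = 12 of N = 109).
Individual gaps: 12×(140000−30000) = 1320000.
Aggregate gap = ¥1,320,000.

¥1,320,000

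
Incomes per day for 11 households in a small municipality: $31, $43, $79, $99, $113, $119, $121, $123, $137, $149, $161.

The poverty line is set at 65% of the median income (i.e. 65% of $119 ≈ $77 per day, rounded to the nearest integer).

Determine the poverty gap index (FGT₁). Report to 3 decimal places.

Poor units: $31, $43 (q = 2 of N = 11).
Relative gaps: (77−31)/77 = 0.5974; (77−43)/77 = 0.4416.
Sum of shortfalls = 1.038961; P₁ averages over all N: 1.038961 / 11 = 0.094.

0.094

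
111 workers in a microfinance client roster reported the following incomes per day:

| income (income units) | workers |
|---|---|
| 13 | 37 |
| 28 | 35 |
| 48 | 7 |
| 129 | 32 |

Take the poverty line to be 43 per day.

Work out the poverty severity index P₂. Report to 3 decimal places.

Poor units: 37×13, 35×28 (q = 72 of N = 111).
Shortfall ratios: (43−13)/43 = 0.6977 (×37); (43−28)/43 = 0.3488 (×35).
Squared: 0.4867 (×37); 0.1217 (×35).
Sum = 22.268794; P₂ = 22.268794 / 111 = 0.201.

0.201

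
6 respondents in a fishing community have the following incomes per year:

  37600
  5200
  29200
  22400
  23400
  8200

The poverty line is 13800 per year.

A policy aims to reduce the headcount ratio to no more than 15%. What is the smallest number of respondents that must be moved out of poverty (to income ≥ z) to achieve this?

2 of the 6 respondents are poor, so H = 2/6 = 0.333.
A headcount ratio of at most 15% allows at most ⌊0.15 × 6⌋ = 0 poor respondents.
So at least 2 − 0 = 2 must be lifted.

2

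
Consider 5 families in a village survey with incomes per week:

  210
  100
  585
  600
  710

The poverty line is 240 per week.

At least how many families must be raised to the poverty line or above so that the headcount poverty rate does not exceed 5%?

Currently q = 2 of N = 5 are below the line (H = 0.400).
A headcount ratio of at most 5% allows at most ⌊0.05 × 5⌋ = 0 poor families.
So at least 2 − 0 = 2 must be lifted.

2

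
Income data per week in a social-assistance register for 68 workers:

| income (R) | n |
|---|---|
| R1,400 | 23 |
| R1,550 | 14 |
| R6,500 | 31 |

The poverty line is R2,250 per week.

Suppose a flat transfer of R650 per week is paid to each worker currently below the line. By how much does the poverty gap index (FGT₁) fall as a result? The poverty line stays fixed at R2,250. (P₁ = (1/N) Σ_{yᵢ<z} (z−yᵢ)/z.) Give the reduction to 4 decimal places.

Before: below the line — 23×R1,400, 14×R1,550; poverty gap index (FGT₁) = 0.191830.
After the R650 transfer: below the line — 23×R2,050, 14×R2,200; poverty gap index (FGT₁) = 0.034641.
Reduction = 0.191830 − 0.034641 = 0.1572.

0.1572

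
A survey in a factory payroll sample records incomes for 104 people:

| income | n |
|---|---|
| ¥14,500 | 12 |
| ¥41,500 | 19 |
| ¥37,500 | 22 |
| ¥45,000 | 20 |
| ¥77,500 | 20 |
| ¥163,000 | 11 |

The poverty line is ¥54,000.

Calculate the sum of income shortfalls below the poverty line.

¥1,254,500

Below z: 12×¥14,500, 22×¥37,500, 19×¥41,500, 20×¥45,000 (q = 73 of N = 104).
Individual gaps: 12×(54000−14500) = 474000; 22×(54000−37500) = 363000; 19×(54000−41500) = 237500; 20×(54000−45000) = 180000.
Aggregate gap = ¥1,254,500.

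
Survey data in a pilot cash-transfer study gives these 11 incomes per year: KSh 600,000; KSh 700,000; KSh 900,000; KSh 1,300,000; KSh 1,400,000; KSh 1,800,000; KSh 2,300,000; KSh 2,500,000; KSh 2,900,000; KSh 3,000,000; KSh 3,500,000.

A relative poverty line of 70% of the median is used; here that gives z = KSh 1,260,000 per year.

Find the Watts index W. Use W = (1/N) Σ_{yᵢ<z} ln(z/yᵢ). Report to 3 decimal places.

0.151

Poor units: KSh 600,000, KSh 700,000, KSh 900,000 (q = 3 of N = 11).
Log gaps: ln(1260000/600000) = 0.7419; ln(1260000/700000) = 0.5878; ln(1260000/900000) = 0.3365.
W = 1.666196 / 11 = 0.151.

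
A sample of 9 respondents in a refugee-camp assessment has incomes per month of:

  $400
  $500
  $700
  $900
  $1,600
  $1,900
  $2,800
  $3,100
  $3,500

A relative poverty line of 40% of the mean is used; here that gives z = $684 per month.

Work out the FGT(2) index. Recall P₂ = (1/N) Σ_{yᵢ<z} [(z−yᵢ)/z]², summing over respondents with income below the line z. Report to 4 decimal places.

0.0272

Below z: $400, $500 (q = 2 of N = 9).
Relative gaps: (684−400)/684 = 0.4152; (684−500)/684 = 0.2690.
Squared: 0.1724; 0.0724.
Sum = 0.244759; P₂ = 0.244759 / 9 = 0.0272.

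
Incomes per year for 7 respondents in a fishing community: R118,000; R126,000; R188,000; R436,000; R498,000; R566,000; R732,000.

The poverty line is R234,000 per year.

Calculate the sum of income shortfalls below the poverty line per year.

Incomes under z: R118,000, R126,000, R188,000 (q = 3 of N = 7).
Individual gaps: 234000−118000 = 116000; 234000−126000 = 108000; 234000−188000 = 46000.
Aggregate gap = R270,000.

R270,000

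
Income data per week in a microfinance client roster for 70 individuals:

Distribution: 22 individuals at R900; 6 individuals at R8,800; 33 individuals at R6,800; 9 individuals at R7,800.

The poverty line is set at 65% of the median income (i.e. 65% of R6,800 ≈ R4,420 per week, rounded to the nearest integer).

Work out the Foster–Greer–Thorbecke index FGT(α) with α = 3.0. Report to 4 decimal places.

Incomes under z: 22×R900 (q = 22 of N = 70).
Shortfall ratios: (4420−900)/4420 = 0.7964 (×22).
Raised to α = 3.0: 0.50508 (×22).
Sum = 11.111786; FGT(3.0) = 11.111786 / 70 = 0.1587.

0.1587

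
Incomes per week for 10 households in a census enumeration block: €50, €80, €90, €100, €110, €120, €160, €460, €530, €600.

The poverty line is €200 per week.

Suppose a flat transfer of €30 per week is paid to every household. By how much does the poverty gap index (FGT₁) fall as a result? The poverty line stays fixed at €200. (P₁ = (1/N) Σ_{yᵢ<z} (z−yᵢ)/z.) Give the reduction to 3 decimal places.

Before: below the line — €50, €80, €90, €100, €110, €120, €160; poverty gap index (FGT₁) = 0.34500.
After the €30 transfer: below the line — €80, €110, €120, €130, €140, €150, €190; poverty gap index (FGT₁) = 0.24000.
Reduction = 0.34500 − 0.24000 = 0.105.

0.105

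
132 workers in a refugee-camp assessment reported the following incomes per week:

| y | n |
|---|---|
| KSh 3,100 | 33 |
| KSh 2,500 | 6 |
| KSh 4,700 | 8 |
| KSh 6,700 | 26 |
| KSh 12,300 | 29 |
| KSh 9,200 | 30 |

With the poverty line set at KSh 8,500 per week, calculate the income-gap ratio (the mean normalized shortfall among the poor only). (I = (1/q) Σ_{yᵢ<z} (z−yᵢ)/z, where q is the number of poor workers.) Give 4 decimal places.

0.4696

Below the line: 6×KSh 2,500, 33×KSh 3,100, 8×KSh 4,700, 26×KSh 6,700 (q = 73 of N = 132).
Shortfall ratios (z−y)/z: 0.7059 (×6), 0.6353 (×33), 0.4471 (×8), 0.2118 (×26); sum = 34.282353.
I averages over the q = 73 poor units only: 34.282353 / 73 = 0.4696.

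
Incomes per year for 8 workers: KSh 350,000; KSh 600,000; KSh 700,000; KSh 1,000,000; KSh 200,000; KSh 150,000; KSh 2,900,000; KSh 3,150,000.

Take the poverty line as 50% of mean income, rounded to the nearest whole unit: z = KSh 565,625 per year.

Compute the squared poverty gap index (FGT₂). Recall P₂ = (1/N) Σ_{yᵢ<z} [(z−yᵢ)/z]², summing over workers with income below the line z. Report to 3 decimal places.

0.138

Below z: KSh 150,000, KSh 200,000, KSh 350,000 (q = 3 of N = 8).
Gap ratios (z−y)/z: (565625−150000)/565625 = 0.7348; (565625−200000)/565625 = 0.6464; (565625−350000)/565625 = 0.3812.
Squared: 0.5399; 0.4178; 0.1453.
Sum = 1.103110; P₂ = 1.103110 / 8 = 0.138.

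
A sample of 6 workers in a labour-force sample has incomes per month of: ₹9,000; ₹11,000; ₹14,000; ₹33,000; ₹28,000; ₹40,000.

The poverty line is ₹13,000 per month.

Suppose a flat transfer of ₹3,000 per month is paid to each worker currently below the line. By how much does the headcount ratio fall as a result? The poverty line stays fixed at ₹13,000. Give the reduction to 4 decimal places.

0.1667

Before: below the line — ₹9,000, ₹11,000; headcount ratio = 0.333333.
After the ₹3,000 transfer: below the line — ₹12,000; headcount ratio = 0.166667.
Reduction = 0.333333 − 0.166667 = 0.1667.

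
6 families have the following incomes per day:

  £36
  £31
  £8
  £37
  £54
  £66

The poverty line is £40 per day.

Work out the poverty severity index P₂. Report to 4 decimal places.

0.1177

Poor units: £8, £31, £36, £37 (q = 4 of N = 6).
Shortfall ratios: (40−8)/40 = 0.8000; (40−31)/40 = 0.2250; (40−36)/40 = 0.1000; (40−37)/40 = 0.0750.
Squared: 0.6400; 0.0506; 0.0100; 0.0056.
Sum = 0.706250; P₂ = 0.706250 / 6 = 0.1177.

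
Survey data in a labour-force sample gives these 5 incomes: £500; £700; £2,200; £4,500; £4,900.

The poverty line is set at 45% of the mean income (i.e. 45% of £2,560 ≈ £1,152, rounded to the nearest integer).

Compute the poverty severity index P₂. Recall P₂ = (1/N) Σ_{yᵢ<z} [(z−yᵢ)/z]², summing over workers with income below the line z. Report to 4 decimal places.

0.0949

Below z: £500, £700 (q = 2 of N = 5).
Shortfall ratios: (1152−500)/1152 = 0.5660; (1152−700)/1152 = 0.3924.
Squared: 0.3203; 0.1539.
Sum = 0.474272; P₂ = 0.474272 / 5 = 0.0949.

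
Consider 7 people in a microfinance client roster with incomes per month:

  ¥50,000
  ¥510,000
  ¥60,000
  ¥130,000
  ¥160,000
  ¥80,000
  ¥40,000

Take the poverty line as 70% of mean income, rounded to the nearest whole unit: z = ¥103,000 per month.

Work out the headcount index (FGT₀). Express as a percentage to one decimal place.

57.1%

4 of the 7 people have income below ¥103,000.
H = 4/7 = 57.1%.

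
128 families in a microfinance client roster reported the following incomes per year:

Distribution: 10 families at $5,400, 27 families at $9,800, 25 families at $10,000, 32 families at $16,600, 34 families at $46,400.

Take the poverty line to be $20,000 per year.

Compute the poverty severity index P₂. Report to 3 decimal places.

0.153

Below the line: 10×$5,400, 27×$9,800, 25×$10,000, 32×$16,600 (q = 94 of N = 128).
Normalized shortfalls: (20000−5400)/20000 = 0.7300 (×10); (20000−9800)/20000 = 0.5100 (×27); (20000−10000)/20000 = 0.5000 (×25); (20000−16600)/20000 = 0.1700 (×32).
Squared: 0.5329 (×10); 0.2601 (×27); 0.2500 (×25); 0.0289 (×32).
Sum = 19.526500; P₂ = 19.526500 / 128 = 0.153.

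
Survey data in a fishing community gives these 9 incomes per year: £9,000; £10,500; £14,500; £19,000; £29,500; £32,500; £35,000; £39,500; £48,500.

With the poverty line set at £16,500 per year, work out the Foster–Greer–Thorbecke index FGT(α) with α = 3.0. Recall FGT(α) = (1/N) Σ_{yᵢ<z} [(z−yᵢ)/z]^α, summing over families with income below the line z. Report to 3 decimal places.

0.016

Incomes under z: £9,000, £10,500, £14,500 (q = 3 of N = 9).
Shortfall ratios: (16500−9000)/16500 = 0.4545; (16500−10500)/16500 = 0.3636; (16500−14500)/16500 = 0.1212.
Raised to α = 3.0: 0.09391; 0.04808; 0.00178.
Sum = 0.143779; FGT(3.0) = 0.143779 / 9 = 0.016.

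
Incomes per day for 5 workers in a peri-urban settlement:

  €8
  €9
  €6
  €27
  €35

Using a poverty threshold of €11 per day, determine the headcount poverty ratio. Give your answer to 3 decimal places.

3 of the 5 workers have income below €11.
H = 3/5 = 0.600.

0.600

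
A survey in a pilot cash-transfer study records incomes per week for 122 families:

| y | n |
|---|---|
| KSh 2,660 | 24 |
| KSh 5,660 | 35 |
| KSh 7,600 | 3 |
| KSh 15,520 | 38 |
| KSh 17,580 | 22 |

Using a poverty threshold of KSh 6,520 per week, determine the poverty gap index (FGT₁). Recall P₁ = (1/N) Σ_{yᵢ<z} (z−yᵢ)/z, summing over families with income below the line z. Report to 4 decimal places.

0.1543

Below the line: 24×KSh 2,660, 35×KSh 5,660 (q = 59 of N = 122).
Gap ratios (z−y)/z: (6520−2660)/6520 = 0.5920 (×24); (6520−5660)/6520 = 0.1319 (×35).
Σ = 18.825153. Dividing by the full population N = 122 gives P₁ = 0.1543.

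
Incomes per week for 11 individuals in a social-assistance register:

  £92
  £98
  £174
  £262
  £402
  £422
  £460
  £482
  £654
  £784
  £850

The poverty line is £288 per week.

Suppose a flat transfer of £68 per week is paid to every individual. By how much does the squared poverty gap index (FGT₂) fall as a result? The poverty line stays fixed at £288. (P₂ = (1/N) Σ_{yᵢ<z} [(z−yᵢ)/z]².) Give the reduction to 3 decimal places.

0.060

Before: below the line — £92, £98, £174, £262; squared poverty gap index (FGT₂) = 0.09666.
After the £68 transfer: below the line — £160, £166, £242; squared poverty gap index (FGT₂) = 0.03659.
Reduction = 0.09666 − 0.03659 = 0.060.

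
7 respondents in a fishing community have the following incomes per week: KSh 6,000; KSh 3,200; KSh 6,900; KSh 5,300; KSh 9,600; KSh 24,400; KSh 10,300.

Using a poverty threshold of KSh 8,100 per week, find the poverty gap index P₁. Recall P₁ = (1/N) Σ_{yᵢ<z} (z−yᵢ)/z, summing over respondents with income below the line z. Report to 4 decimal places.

Below z: KSh 3,200, KSh 5,300, KSh 6,000, KSh 6,900 (q = 4 of N = 7).
Normalized shortfalls: (8100−3200)/8100 = 0.6049; (8100−5300)/8100 = 0.3457; (8100−6000)/8100 = 0.2593; (8100−6900)/8100 = 0.1481.
Sum of shortfalls = 1.358025; P₁ averages over all N: 1.358025 / 7 = 0.1940.

0.1940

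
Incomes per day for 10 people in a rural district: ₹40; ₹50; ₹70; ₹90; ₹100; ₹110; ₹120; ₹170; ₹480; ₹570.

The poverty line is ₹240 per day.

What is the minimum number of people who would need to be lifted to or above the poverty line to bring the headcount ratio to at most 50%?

3

Currently q = 8 of N = 10 are below the line (H = 0.800).
A headcount ratio of at most 50% allows at most ⌊0.50 × 10⌋ = 5 poor people.
So at least 8 − 5 = 3 must be lifted.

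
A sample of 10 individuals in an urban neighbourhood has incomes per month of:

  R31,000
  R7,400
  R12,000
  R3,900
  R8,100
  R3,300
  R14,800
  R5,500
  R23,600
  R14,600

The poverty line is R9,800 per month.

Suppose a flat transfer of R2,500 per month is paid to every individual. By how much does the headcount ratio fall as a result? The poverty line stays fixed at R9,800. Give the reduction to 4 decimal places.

Before: below the line — R3,300, R3,900, R5,500, R7,400, R8,100; headcount ratio = 0.500000.
After the R2,500 transfer: below the line — R5,800, R6,400, R8,000; headcount ratio = 0.300000.
Reduction = 0.500000 − 0.300000 = 0.2000.

0.2000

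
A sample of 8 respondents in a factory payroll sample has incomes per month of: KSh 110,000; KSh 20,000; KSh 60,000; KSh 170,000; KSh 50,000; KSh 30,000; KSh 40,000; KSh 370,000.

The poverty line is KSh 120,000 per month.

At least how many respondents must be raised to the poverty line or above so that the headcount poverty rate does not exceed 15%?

5

Currently q = 6 of N = 8 are below the line (H = 0.750).
A headcount ratio of at most 15% allows at most ⌊0.15 × 8⌋ = 1 poor respondents.
So at least 6 − 1 = 5 must be lifted.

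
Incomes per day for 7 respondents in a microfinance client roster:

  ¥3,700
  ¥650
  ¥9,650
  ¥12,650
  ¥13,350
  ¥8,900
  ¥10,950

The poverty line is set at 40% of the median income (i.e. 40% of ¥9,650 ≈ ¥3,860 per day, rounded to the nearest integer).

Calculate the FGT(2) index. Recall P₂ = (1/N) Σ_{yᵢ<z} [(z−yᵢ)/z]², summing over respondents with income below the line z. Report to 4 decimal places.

Below the line: ¥650, ¥3,700 (q = 2 of N = 7).
Relative gaps: (3860−650)/3860 = 0.8316; (3860−3700)/3860 = 0.0415.
Squared: 0.6916; 0.0017.
Sum = 0.693287; P₂ = 0.693287 / 7 = 0.0990.

0.0990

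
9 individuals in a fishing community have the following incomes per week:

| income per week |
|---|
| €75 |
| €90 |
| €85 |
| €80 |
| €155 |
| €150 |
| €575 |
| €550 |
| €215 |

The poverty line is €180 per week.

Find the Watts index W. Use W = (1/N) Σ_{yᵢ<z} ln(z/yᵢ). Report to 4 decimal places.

Poor units: €75, €80, €85, €90, €150, €155 (q = 6 of N = 9).
Log shortfalls: ln(180/75) = 0.8755; ln(180/80) = 0.8109; ln(180/85) = 0.7503; ln(180/90) = 0.6931; ln(180/150) = 0.1823; ln(180/155) = 0.1495.
W = 3.461705 / 9 = 0.3846.

0.3846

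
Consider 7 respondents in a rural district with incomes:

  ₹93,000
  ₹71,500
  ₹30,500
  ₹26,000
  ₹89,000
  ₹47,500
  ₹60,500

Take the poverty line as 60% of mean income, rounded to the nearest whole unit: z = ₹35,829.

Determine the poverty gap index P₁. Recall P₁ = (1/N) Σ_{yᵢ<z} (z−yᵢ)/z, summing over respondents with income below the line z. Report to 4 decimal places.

Incomes under z: ₹26,000, ₹30,500 (q = 2 of N = 7).
Shortfall ratios: (35829−26000)/35829 = 0.2743; (35829−30500)/35829 = 0.1487.
Sum of shortfalls = 0.423065; P₁ averages over all N: 0.423065 / 7 = 0.0604.

0.0604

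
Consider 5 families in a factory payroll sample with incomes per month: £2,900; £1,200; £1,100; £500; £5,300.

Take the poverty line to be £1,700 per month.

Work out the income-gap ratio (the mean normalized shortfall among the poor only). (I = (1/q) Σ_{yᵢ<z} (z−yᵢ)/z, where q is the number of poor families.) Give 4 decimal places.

Incomes under z: £500, £1,100, £1,200 (q = 3 of N = 5).
Relative gaps: 0.7059, 0.3529, 0.2941; sum = 1.352941.
I averages over the q = 3 poor units only: 1.352941 / 3 = 0.4510.

0.4510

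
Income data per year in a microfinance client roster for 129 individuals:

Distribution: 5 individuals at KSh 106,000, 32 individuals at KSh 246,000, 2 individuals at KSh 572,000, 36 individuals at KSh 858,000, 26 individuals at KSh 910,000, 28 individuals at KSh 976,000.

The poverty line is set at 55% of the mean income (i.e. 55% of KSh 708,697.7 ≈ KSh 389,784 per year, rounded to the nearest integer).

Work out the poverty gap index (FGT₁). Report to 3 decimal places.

Below z: 5×KSh 106,000, 32×KSh 246,000 (q = 37 of N = 129).
Gap ratios (z−y)/z: (389784−106000)/389784 = 0.7281 (×5); (389784−246000)/389784 = 0.3689 (×32).
Sum of shortfalls = 15.444472; P₁ averages over all N: 15.444472 / 129 = 0.120.

0.120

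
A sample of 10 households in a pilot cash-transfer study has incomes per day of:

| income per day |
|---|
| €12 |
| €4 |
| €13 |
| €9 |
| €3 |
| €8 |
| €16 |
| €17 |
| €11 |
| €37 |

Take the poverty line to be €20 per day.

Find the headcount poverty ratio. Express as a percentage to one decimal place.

90.0%

9 of the 10 households have income below €20.
H = 9/10 = 90.0%.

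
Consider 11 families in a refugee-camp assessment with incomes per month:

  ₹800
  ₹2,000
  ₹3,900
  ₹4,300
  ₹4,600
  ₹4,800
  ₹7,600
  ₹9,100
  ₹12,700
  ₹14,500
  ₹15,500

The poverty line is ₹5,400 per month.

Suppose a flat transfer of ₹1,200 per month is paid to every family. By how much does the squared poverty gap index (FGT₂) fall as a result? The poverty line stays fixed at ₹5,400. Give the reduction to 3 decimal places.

0.065

Before: below the line — ₹800, ₹2,000, ₹3,900, ₹4,300, ₹4,600, ₹4,800; squared poverty gap index (FGT₂) = 0.11591.
After the ₹1,200 transfer: below the line — ₹2,000, ₹3,200, ₹5,100; squared poverty gap index (FGT₂) = 0.05141.
Reduction = 0.11591 − 0.05141 = 0.065.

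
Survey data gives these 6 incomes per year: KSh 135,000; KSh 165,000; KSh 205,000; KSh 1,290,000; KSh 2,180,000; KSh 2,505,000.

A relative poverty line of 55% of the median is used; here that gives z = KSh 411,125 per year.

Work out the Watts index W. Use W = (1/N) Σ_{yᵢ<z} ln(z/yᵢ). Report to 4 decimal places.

Below the line: KSh 135,000, KSh 165,000, KSh 205,000 (q = 3 of N = 6).
Log gaps: ln(411125/135000) = 1.1136; ln(411125/165000) = 0.9130; ln(411125/205000) = 0.6959.
W = 2.722462 / 6 = 0.4537.

0.4537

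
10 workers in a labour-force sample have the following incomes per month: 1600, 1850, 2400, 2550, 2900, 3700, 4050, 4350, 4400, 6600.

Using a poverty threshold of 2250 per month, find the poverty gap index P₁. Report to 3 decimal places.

0.047

Below z: 1600, 1850 (q = 2 of N = 10).
Normalized shortfalls: (2250−1600)/2250 = 0.2889; (2250−1850)/2250 = 0.1778.
Sum of shortfalls = 0.466667; P₁ averages over all N: 0.466667 / 10 = 0.047.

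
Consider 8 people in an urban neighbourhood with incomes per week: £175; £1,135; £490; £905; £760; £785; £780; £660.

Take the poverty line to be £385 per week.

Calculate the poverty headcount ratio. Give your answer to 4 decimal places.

0.1250

1 of the 8 people have income below £385.
H = 1/8 = 0.1250.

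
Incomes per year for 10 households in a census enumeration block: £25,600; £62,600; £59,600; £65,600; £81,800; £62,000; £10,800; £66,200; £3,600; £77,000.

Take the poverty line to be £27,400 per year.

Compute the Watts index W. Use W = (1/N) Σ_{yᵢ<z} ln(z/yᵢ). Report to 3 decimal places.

Below the line: £3,600, £10,800, £25,600 (q = 3 of N = 10).
Log gaps: ln(27400/3600) = 2.0296; ln(27400/10800) = 0.9310; ln(27400/25600) = 0.0680.
W = 3.028557 / 10 = 0.303.

0.303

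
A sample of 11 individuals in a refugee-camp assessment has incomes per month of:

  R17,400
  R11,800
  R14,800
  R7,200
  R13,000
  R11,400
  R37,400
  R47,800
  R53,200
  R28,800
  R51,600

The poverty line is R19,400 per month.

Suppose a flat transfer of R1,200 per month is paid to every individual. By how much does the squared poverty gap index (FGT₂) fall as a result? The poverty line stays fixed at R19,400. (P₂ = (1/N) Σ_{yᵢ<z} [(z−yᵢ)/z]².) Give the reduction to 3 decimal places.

0.022

Before: below the line — R7,200, R11,400, R11,800, R13,000, R14,800, R17,400; squared poverty gap index (FGT₂) = 0.08133.
After the R1,200 transfer: below the line — R8,400, R12,600, R13,000, R14,200, R16,000, R18,600; squared poverty gap index (FGT₂) = 0.05977.
Reduction = 0.08133 − 0.05977 = 0.022.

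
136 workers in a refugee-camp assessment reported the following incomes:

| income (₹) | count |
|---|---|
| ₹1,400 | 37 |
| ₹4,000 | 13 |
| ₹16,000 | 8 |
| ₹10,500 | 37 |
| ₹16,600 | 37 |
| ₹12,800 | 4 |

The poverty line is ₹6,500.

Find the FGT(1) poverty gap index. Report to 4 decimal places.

0.2502

Below z: 37×₹1,400, 13×₹4,000 (q = 50 of N = 136).
Shortfall ratios: (6500−1400)/6500 = 0.7846 (×37); (6500−4000)/6500 = 0.3846 (×13).
Sum of shortfalls = 34.030769; P₁ averages over all N: 34.030769 / 136 = 0.2502.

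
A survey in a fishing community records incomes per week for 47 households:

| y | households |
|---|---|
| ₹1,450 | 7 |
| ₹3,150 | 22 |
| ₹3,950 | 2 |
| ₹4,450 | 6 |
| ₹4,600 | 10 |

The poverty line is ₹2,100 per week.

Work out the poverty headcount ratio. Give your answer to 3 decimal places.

0.149

7 of the 47 households have income below ₹2,100.
H = 7/47 = 0.149.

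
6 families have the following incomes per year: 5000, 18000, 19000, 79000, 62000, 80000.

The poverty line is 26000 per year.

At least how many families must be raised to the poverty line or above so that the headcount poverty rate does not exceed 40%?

1

3 of the 6 families are poor, so H = 3/6 = 0.500.
A headcount ratio of at most 40% allows at most ⌊0.40 × 6⌋ = 2 poor families.
So at least 3 − 2 = 1 must be lifted.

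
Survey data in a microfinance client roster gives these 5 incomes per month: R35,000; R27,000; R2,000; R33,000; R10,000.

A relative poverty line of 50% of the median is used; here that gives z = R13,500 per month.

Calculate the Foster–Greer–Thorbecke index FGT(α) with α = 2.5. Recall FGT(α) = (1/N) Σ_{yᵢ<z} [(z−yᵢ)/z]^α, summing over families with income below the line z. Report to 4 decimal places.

Below z: R2,000, R10,000 (q = 2 of N = 5).
Normalized shortfalls: (13500−2000)/13500 = 0.8519; (13500−10000)/13500 = 0.2593.
Raised to α = 2.5: 0.66975; 0.03422.
Sum = 0.703970; FGT(2.5) = 0.703970 / 5 = 0.1408.

0.1408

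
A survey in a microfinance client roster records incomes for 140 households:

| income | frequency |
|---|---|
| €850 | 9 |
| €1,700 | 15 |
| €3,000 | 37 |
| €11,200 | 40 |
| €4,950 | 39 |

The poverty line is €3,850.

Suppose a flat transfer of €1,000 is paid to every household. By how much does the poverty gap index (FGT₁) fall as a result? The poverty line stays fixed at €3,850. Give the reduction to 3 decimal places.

Before: below the line — 9×€850, 15×€1,700, 37×€3,000; poverty gap index (FGT₁) = 0.16827.
After the €1,000 transfer: below the line — 9×€1,850, 15×€2,700; poverty gap index (FGT₁) = 0.06540.
Reduction = 0.16827 − 0.06540 = 0.103.

0.103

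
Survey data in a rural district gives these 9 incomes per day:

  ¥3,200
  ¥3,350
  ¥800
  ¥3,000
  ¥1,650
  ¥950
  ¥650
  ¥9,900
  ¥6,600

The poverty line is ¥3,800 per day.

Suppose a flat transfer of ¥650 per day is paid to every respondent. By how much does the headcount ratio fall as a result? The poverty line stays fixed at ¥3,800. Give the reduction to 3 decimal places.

0.222

Before: below the line — ¥650, ¥800, ¥950, ¥1,650, ¥3,000, ¥3,200, ¥3,350; headcount ratio = 0.77778.
After the ¥650 transfer: below the line — ¥1,300, ¥1,450, ¥1,600, ¥2,300, ¥3,650; headcount ratio = 0.55556.
Reduction = 0.77778 − 0.55556 = 0.222.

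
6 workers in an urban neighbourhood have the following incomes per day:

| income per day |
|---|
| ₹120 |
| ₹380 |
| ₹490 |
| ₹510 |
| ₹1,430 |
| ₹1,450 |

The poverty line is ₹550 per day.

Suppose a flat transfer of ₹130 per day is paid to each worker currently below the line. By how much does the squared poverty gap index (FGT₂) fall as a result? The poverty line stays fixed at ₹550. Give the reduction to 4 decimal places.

0.0702

Before: below the line — ₹120, ₹380, ₹490, ₹510; squared poverty gap index (FGT₂) = 0.120661.
After the ₹130 transfer: below the line — ₹250, ₹510; squared poverty gap index (FGT₂) = 0.050468.
Reduction = 0.120661 − 0.050468 = 0.0702.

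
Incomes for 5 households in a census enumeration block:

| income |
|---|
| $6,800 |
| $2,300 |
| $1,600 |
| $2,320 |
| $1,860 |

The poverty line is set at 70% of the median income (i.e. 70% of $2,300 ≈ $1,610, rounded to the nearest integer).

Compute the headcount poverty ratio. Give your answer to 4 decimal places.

1 of the 5 households have income below $1,610.
H = 1/5 = 0.2000.

0.2000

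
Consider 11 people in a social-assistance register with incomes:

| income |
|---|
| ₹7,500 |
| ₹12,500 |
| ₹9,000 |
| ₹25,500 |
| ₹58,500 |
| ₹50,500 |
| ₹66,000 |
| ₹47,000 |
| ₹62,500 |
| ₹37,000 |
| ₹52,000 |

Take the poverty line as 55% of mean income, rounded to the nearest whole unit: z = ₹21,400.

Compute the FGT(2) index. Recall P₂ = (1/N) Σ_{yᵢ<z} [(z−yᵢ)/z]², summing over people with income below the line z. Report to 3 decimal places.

Below z: ₹7,500, ₹9,000, ₹12,500 (q = 3 of N = 11).
Relative gaps: (21400−7500)/21400 = 0.6495; (21400−9000)/21400 = 0.5794; (21400−12500)/21400 = 0.4159.
Squared: 0.4219; 0.3357; 0.1730.
Sum = 0.930605; P₂ = 0.930605 / 11 = 0.085.

0.085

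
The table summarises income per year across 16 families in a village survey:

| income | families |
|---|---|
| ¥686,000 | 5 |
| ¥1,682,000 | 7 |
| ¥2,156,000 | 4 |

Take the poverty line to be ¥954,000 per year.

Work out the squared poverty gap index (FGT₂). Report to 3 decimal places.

0.025

Incomes under z: 5×¥686,000 (q = 5 of N = 16).
Shortfall ratios: (954000−686000)/954000 = 0.2809 (×5).
Squared: 0.0789 (×5).
Sum = 0.394587; P₂ = 0.394587 / 16 = 0.025.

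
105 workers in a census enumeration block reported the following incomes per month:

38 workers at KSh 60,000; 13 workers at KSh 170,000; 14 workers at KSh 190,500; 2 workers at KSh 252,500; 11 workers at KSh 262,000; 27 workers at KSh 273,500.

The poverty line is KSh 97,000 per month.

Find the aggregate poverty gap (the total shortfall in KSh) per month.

KSh 1,406,000

Below z: 38×KSh 60,000 (q = 38 of N = 105).
Individual gaps: 38×(97000−60000) = 1406000.
Aggregate gap = KSh 1,406,000.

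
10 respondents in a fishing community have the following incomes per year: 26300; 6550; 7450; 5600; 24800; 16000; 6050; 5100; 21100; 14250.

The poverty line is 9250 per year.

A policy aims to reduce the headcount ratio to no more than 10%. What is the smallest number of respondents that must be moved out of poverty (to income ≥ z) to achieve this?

Currently q = 5 of N = 10 are below the line (H = 0.500).
A headcount ratio of at most 10% allows at most ⌊0.10 × 10⌋ = 1 poor respondents.
So at least 5 − 1 = 4 must be lifted.

4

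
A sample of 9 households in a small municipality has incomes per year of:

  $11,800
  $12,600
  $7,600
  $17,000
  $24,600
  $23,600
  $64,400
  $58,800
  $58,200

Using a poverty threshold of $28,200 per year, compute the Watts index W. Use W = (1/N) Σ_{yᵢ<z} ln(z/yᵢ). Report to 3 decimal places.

Poor units: $7,600, $11,800, $12,600, $17,000, $23,600, $24,600 (q = 6 of N = 9).
Log shortfalls: ln(28200/7600) = 1.3112; ln(28200/11800) = 0.8712; ln(28200/12600) = 0.8056; ln(28200/17000) = 0.5061; ln(28200/23600) = 0.1781; ln(28200/24600) = 0.1366.
W = 3.808781 / 9 = 0.423.

0.423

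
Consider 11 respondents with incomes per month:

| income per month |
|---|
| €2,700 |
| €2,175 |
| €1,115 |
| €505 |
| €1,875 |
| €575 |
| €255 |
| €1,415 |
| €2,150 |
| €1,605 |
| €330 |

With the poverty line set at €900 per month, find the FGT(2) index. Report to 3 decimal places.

Below the line: €255, €330, €505, €575 (q = 4 of N = 11).
Relative gaps: (900−255)/900 = 0.7167; (900−330)/900 = 0.6333; (900−505)/900 = 0.4389; (900−575)/900 = 0.3611.
Squared: 0.5136; 0.4011; 0.1926; 0.1304.
Sum = 1.237747; P₂ = 1.237747 / 11 = 0.113.

0.113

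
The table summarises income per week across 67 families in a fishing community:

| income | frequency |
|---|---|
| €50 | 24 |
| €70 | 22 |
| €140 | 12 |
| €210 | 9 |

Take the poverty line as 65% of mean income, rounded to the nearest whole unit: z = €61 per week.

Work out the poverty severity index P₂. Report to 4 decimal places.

0.0116

Below z: 24×€50 (q = 24 of N = 67).
Gap ratios (z−y)/z: (61−50)/61 = 0.1803 (×24).
Squared: 0.0325 (×24).
Sum = 0.780435; P₂ = 0.780435 / 67 = 0.0116.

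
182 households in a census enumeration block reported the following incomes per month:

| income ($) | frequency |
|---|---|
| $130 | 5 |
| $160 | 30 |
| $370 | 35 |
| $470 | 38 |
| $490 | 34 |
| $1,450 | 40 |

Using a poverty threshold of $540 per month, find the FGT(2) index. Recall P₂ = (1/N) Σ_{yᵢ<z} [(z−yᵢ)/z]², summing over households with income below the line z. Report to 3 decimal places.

Below the line: 5×$130, 30×$160, 35×$370, 38×$470, 34×$490 (q = 142 of N = 182).
Gap ratios (z−y)/z: (540−130)/540 = 0.7593 (×5); (540−160)/540 = 0.7037 (×30); (540−370)/540 = 0.3148 (×35); (540−470)/540 = 0.1296 (×38); (540−490)/540 = 0.0926 (×34).
Squared: 0.5765 (×5); 0.4952 (×30); 0.0991 (×35); 0.0168 (×38); 0.0086 (×34).
Sum = 22.137174; P₂ = 22.137174 / 182 = 0.122.

0.122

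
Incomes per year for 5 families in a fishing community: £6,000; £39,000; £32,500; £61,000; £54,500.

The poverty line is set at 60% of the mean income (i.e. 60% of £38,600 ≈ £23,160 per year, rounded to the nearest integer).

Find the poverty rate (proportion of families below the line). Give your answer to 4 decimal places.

1 of the 5 families have income below £23,160.
H = 1/5 = 0.2000.

0.2000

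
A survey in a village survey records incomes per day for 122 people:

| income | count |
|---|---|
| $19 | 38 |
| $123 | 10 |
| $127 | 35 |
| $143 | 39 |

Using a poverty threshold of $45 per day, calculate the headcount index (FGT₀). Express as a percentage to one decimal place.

38 of the 122 people have income below $45.
H = 38/122 = 31.1%.

31.1%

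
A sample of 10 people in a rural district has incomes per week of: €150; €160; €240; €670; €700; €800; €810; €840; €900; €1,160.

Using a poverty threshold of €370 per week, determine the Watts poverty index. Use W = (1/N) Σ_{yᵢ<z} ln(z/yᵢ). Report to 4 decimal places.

0.2174

Below z: €150, €160, €240 (q = 3 of N = 10).
Log gaps: ln(370/150) = 0.9029; ln(370/160) = 0.8383; ln(370/240) = 0.4329.
W = 2.174061 / 10 = 0.2174.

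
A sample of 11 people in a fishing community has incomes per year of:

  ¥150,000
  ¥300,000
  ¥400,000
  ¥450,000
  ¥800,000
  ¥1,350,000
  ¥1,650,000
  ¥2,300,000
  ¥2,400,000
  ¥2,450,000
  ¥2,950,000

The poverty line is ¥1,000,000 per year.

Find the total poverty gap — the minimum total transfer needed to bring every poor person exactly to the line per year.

¥2,900,000

Poor units: ¥150,000, ¥300,000, ¥400,000, ¥450,000, ¥800,000 (q = 5 of N = 11).
Individual gaps: 1000000−150000 = 850000; 1000000−300000 = 700000; 1000000−400000 = 600000; 1000000−450000 = 550000; 1000000−800000 = 200000.
Aggregate gap = ¥2,900,000.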